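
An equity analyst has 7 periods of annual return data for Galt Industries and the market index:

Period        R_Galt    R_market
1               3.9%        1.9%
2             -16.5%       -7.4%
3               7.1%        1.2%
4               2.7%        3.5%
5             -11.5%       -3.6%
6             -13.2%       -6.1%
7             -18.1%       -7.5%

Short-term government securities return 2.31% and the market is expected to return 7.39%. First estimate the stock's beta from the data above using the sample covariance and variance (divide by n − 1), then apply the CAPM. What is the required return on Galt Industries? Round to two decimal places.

13.37%

Mean R_i = (3.9 − 16.5 + 7.1 + 2.7 − 11.5 − 13.2 − 18.1) / 7 = -6.5143%
Mean R_m = (1.9 − 7.4 + 1.2 + 3.5 − 3.6 − 6.1 − 7.5) / 7 = -2.5714%
Σ(R_i − R̄_i)(R_m − R̄_m) = 287.8929  ⇒  Cov = 287.8929 / 6 = 47.9822
Σ(R_m − R̄_m)² = 132.1943  ⇒  Var(R_m) = 132.1943 / 6 = 22.0324
β = Cov / Var(R_m) = 47.9822 / 22.0324 = 2.1778
MRP = 7.39% − 2.31% = 5.08%
E(R) = R_f + β × MRP = 2.31% + 2.1778 × 5.08% = 13.37%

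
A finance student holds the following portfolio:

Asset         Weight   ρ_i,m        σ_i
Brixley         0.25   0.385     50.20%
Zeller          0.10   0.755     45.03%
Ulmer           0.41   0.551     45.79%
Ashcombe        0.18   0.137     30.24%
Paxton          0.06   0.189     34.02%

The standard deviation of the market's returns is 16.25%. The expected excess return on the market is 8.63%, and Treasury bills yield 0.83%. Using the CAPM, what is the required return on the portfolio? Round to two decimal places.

11.30%

β_Brixley = 0.385 × 50.20% / 16.25% = 1.1894
β_Zeller = 0.755 × 45.03% / 16.25% = 2.0922
β_Ulmer = 0.551 × 45.79% / 16.25% = 1.5526
β_Ashcombe = 0.137 × 30.24% / 16.25% = 0.2549
β_Paxton = 0.189 × 34.02% / 16.25% = 0.3957
β_P = Σ w_i β_i = 0.25×1.1894 + 0.10×2.0922 + 0.41×1.5526 + 0.18×0.2549 + 0.06×0.3957 = 1.2128
E(R_P) = R_f + β_P × MRP = 0.83% + 1.2128 × 8.63% = 11.30%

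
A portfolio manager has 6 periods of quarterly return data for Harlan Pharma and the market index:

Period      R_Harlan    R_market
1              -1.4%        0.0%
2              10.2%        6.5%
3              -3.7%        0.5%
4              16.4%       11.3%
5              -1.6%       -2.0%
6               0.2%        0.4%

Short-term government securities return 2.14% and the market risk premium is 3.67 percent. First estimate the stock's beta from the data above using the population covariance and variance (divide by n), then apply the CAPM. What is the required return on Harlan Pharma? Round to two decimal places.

Mean R_i = (-1.4 + 10.2 − 3.7 + 16.4 − 1.6 + 0.2) / 6 = 3.3500%
Mean R_m = (0.0 + 6.5 + 0.5 + 11.3 − 2.0 + 0.4) / 6 = 2.7833%
Σ(R_i − R̄_i)(R_m − R̄_m) = 197.1050  ⇒  Cov = 197.1050 / 6 = 32.8508
Σ(R_m − R̄_m)² = 127.8683  ⇒  Var(R_m) = 127.8683 / 6 = 21.3114
β = Cov / Var(R_m) = 32.8508 / 21.3114 = 1.5415
E(R) = R_f + β × MRP = 2.14% + 1.5415 × 3.67% = 7.80%

7.80%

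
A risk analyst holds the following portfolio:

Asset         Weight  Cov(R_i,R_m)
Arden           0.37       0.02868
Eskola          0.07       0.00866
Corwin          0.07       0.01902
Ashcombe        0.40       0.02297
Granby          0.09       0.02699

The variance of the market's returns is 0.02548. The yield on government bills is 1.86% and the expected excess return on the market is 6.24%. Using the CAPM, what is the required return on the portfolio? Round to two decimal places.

β_Arden = 0.02868 / 0.02548 = 1.1256
β_Eskola = 0.00866 / 0.02548 = 0.3399
β_Corwin = 0.01902 / 0.02548 = 0.7465
β_Ashcombe = 0.02297 / 0.02548 = 0.9015
β_Granby = 0.02699 / 0.02548 = 1.0593
β_P = Σ w_i β_i = 0.37×1.1256 + 0.07×0.3399 + 0.07×0.7465 + 0.40×0.9015 + 0.09×1.0593 = 0.9485
E(R_P) = R_f + β_P × MRP = 1.86% + 0.9485 × 6.24% = 7.78%

7.78%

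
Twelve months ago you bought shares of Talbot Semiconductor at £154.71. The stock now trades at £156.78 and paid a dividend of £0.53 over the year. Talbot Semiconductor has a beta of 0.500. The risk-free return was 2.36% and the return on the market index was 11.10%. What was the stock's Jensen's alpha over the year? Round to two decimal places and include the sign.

Realised HPR = (P1 + D1 − P0) / P0 = (156.78 + 0.53 − 154.71) / 154.71 = 2.60 / 154.71 = 1.6806%
MRP = 11.10% − 2.36% = 8.74%
CAPM required = R_f + β·MRP = 2.36% + 0.500 × 8.74% = 6.73000%
α = realised − required = 1.6806% − 6.73000% = -5.05%

-5.05%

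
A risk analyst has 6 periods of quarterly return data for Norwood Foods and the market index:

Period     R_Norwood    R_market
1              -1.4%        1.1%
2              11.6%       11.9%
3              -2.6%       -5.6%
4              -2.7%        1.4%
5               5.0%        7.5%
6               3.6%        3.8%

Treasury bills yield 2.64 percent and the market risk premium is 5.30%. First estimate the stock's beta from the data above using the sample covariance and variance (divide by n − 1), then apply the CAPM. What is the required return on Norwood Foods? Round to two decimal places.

7.16%

Mean R_i = (-1.4 + 11.6 − 2.6 − 2.7 + 5.0 + 3.6) / 6 = 2.2500%
Mean R_m = (1.1 + 11.9 − 5.6 + 1.4 + 7.5 + 3.8) / 6 = 3.3500%
Σ(R_i − R̄_i)(R_m − R̄_m) = 153.2350  ⇒  Cov = 153.2350 / 5 = 30.6470
Σ(R_m − R̄_m)² = 179.4950  ⇒  Var(R_m) = 179.4950 / 5 = 35.8990
β = Cov / Var(R_m) = 30.6470 / 35.8990 = 0.8537
E(R) = R_f + β × MRP = 2.64% + 0.8537 × 5.30% = 7.16%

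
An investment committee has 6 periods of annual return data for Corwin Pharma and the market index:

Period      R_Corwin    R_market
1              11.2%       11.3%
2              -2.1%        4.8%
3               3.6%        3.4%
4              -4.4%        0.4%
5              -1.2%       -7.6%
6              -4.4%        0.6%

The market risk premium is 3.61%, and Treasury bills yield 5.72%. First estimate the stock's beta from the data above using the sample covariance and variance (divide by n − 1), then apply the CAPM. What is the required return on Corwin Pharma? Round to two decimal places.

8.11%

Mean R_i = (11.2 − 2.1 + 3.6 − 4.4 − 1.2 − 4.4) / 6 = 0.4500%
Mean R_m = (11.3 + 4.8 + 3.4 + 0.4 − 7.6 + 0.6) / 6 = 2.1500%
Σ(R_i − R̄_i)(R_m − R̄_m) = 127.6350  ⇒  Cov = 127.6350 / 5 = 25.5270
Σ(R_m − R̄_m)² = 192.8350  ⇒  Var(R_m) = 192.8350 / 5 = 38.5670
β = Cov / Var(R_m) = 25.5270 / 38.5670 = 0.6619
E(R) = R_f + β × MRP = 5.72% + 0.6619 × 3.61% = 8.11%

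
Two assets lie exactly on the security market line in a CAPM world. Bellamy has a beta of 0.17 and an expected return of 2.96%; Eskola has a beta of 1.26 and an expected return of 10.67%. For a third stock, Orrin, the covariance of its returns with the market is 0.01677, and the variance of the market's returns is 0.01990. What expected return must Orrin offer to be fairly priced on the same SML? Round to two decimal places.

7.72%

MRP = (10.67% − 2.96%) / (1.26 − 0.17) = 7.0734%
R_f = 2.96% − 0.17 × 7.0734% = 1.7575%
β_Orrin = Cov / Var(R_m) = 0.01677 / 0.01990 = 0.8427
E(R_Orrin) = R_f + β × MRP = 1.7575% + 0.8427 × 7.0734% = 7.72%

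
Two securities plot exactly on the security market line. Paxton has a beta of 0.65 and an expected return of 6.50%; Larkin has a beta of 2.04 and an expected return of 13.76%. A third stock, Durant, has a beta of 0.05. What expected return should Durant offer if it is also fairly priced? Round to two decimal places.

MRP (SML slope) = (13.76% − 6.50%) / (2.04 − 0.65) = 7.26% / 1.39 = 5.2230%
R_f (intercept) = 6.50% − 0.65 × 5.2230% = 3.1051%
E(R_Durant) = R_f + β × MRP = 3.1051% + 0.05 × 5.2230% = 3.37%

3.37%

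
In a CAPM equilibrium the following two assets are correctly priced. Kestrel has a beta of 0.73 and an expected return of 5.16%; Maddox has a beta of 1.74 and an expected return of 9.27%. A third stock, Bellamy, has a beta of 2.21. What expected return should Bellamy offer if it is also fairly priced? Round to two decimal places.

MRP (SML slope) = (9.27% − 5.16%) / (1.74 − 0.73) = 4.11% / 1.01 = 4.0693%
R_f (intercept) = 5.16% − 0.73 × 4.0693% = 2.1894%
E(R_Bellamy) = R_f + β × MRP = 2.1894% + 2.21 × 4.0693% = 11.18%

11.18%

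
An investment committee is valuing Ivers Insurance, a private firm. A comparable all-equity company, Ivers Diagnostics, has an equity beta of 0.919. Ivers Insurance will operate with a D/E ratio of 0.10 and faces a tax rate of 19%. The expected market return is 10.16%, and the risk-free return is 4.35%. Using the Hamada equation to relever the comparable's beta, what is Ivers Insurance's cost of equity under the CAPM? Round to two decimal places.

β_L = β_U × [1 + (1 − t)(D/E)] = 0.919 × [1 + (1 − 0.19) × 0.10]
    = 0.919 × [1 + 0.81 × 0.10] = 0.919 × 1.0810 = 0.9934
MRP = 10.16% − 4.35% = 5.81%
E(R) = R_f + β_L × MRP = 4.35% + 0.9934 × 5.81% = 10.12%

10.12%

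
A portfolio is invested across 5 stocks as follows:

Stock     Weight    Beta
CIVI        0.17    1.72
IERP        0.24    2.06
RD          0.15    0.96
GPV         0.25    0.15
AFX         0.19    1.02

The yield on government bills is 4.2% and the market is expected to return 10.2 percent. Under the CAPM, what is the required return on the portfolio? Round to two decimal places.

11.17%

β_P = Σ w_i β_i = 0.17×1.72 + 0.24×2.06 + 0.15×0.96 + 0.25×0.15 + 0.19×1.02 = 1.1621
MRP = 10.2% − 4.2% = 6.00%
E(R_P) = R_f + β_P × MRP = 4.2% + 1.1621 × 6.0% = 11.17%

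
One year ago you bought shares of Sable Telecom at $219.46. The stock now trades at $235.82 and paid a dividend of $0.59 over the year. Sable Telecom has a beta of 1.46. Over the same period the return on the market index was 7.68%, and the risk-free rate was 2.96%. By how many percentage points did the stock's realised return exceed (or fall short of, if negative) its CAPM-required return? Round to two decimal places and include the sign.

-2.13%

Realised HPR = (P1 + D1 − P0) / P0 = (235.82 + 0.59 − 219.46) / 219.46 = 16.95 / 219.46 = 7.7235%
MRP = 7.68% − 2.96% = 4.72%
CAPM required = R_f + β·MRP = 2.96% + 1.46 × 4.72% = 9.8512%
α = realised − required = 7.7235% − 9.8512% = -2.13%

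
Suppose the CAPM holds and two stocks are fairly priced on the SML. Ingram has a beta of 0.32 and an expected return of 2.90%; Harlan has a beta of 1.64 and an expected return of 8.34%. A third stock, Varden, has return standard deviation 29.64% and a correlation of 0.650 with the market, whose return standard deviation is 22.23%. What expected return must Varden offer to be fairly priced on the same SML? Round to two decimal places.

MRP = (8.34% − 2.90%) / (1.64 − 0.32) = 4.1212%
R_f = 2.90% − 0.32 × 4.1212% = 1.5812%
β_Varden = ρ·σ_i/σ_m = 0.650 × 29.64 / 22.23 = 0.8667
E(R_Varden) = R_f + β × MRP = 1.5812% + 0.8667 × 4.1212% = 5.15%

5.15%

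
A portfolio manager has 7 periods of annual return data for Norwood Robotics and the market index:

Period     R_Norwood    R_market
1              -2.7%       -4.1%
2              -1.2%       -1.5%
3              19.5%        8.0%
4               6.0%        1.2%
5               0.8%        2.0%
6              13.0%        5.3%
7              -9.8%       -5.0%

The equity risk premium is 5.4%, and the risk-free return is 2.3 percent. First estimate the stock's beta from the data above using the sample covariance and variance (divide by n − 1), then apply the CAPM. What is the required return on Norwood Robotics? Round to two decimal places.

13.13%

Mean R_i = (-2.7 − 1.2 + 19.5 + 6.0 + 0.8 + 13.0 − 9.8) / 7 = 3.6571%
Mean R_m = (-4.1 − 1.5 + 8.0 + 1.2 + 2.0 + 5.3 − 5.0) / 7 = 0.8429%
Σ(R_i − R̄_i)(R_m − R̄_m) = 273.9929  ⇒  Cov = 273.9929 / 6 = 45.6655
Σ(R_m − R̄_m)² = 136.6171  ⇒  Var(R_m) = 136.6171 / 6 = 22.7695
β = Cov / Var(R_m) = 45.6655 / 22.7695 = 2.0056
E(R) = R_f + β × MRP = 2.3% + 2.0056 × 5.4% = 13.13%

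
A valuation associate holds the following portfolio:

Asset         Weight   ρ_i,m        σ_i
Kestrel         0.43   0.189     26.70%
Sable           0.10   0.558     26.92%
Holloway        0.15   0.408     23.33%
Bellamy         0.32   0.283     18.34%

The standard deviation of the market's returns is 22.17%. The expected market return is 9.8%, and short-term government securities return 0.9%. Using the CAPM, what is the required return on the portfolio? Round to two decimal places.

3.61%

β_Kestrel = 0.189 × 26.70% / 22.17% = 0.2276
β_Sable = 0.558 × 26.92% / 22.17% = 0.6776
β_Holloway = 0.408 × 23.33% / 22.17% = 0.4293
β_Bellamy = 0.283 × 18.34% / 22.17% = 0.2341
β_P = Σ w_i β_i = 0.43×0.2276 + 0.10×0.6776 + 0.15×0.4293 + 0.32×0.2341 = 0.3049
MRP = 9.8% − 0.9% = 8.90%
E(R_P) = R_f + β_P × MRP = 0.9% + 0.3049 × 8.9% = 3.61%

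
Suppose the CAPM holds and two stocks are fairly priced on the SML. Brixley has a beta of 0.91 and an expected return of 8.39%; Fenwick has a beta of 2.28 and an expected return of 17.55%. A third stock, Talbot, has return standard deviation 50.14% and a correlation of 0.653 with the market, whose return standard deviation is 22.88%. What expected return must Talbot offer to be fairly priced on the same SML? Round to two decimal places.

11.87%

MRP = (17.55% − 8.39%) / (2.28 − 0.91) = 6.6861%
R_f = 8.39% − 0.91 × 6.6861% = 2.3056%
β_Talbot = ρ·σ_i/σ_m = 0.653 × 50.14 / 22.88 = 1.4310
E(R_Talbot) = R_f + β × MRP = 2.3056% + 1.4310 × 6.6861% = 11.87%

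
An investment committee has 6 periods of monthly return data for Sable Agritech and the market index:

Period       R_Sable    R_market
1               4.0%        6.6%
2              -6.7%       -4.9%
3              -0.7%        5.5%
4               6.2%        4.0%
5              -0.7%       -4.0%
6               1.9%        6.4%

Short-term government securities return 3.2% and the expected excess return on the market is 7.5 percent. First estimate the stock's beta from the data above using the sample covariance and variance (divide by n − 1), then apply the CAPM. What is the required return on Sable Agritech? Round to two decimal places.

7.81%

Mean R_i = (4.0 − 6.7 − 0.7 + 6.2 − 0.7 + 1.9) / 6 = 0.6667%
Mean R_m = (6.6 − 4.9 + 5.5 + 4.0 − 4.0 + 6.4) / 6 = 2.2667%
Σ(R_i − R̄_i)(R_m − R̄_m) = 86.0733  ⇒  Cov = 86.0733 / 5 = 17.2147
Σ(R_m − R̄_m)² = 139.9533  ⇒  Var(R_m) = 139.9533 / 5 = 27.9907
β = Cov / Var(R_m) = 17.2147 / 27.9907 = 0.6150
E(R) = R_f + β × MRP = 3.2% + 0.6150 × 7.5% = 7.81%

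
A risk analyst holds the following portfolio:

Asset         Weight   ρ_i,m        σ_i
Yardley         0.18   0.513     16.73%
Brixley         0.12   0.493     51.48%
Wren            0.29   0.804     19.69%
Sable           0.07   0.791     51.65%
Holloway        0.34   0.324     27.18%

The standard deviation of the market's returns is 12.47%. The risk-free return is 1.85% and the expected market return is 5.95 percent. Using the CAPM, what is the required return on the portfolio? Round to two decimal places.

6.79%

β_Yardley = 0.513 × 16.73% / 12.47% = 0.6883
β_Brixley = 0.493 × 51.48% / 12.47% = 2.0353
β_Wren = 0.804 × 19.69% / 12.47% = 1.2695
β_Sable = 0.791 × 51.65% / 12.47% = 3.2763
β_Holloway = 0.324 × 27.18% / 12.47% = 0.7062
β_P = Σ w_i β_i = 0.18×0.6883 + 0.12×2.0353 + 0.29×1.2695 + 0.07×3.2763 + 0.34×0.7062 = 1.2057
MRP = 5.95% − 1.85% = 4.10%
E(R_P) = R_f + β_P × MRP = 1.85% + 1.2057 × 4.10% = 6.79%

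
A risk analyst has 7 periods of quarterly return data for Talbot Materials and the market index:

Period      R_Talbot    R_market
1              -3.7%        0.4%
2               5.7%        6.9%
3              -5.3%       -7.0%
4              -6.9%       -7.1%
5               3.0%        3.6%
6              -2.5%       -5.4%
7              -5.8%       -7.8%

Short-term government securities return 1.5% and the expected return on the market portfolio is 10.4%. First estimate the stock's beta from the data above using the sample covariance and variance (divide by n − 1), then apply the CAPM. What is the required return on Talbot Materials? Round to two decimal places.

8.11%

Mean R_i = (-3.7 + 5.7 − 5.3 − 6.9 + 3.0 − 2.5 − 5.8) / 7 = -2.2143%
Mean R_m = (0.4 + 6.9 − 7.0 − 7.1 + 3.6 − 5.4 − 7.8) / 7 = -2.3429%
Σ(R_i − R̄_i)(R_m − R̄_m) = 157.1657  ⇒  Cov = 157.1657 / 6 = 26.1943
Σ(R_m − R̄_m)² = 211.7171  ⇒  Var(R_m) = 211.7171 / 6 = 35.2862
β = Cov / Var(R_m) = 26.1943 / 35.2862 = 0.7423
MRP = 10.4% − 1.5% = 8.90%
E(R) = R_f + β × MRP = 1.5% + 0.7423 × 8.9% = 8.11%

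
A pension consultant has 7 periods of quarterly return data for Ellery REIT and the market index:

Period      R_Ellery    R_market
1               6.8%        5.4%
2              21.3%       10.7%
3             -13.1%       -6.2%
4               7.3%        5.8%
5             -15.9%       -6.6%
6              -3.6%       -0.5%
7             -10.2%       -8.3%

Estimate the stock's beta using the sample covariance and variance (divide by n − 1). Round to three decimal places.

Mean R_i = (6.8 + 21.3 − 13.1 + 7.3 − 15.9 − 3.6 − 10.2) / 7 = -1.0571%
Mean R_m = (5.4 + 10.7 − 6.2 + 5.8 − 6.6 − 0.5 − 8.3) / 7 = 0.0429%
Σ(R_i − R̄_i)(R_m − R̄_m) = 579.9071  ⇒  Cov = 579.9071 / 6 = 96.6512
Σ(R_m − R̄_m)² = 328.4171  ⇒  Var(R_m) = 328.4171 / 6 = 54.7362
β = Cov / Var(R_m) = 96.6512 / 54.7362 = 1.7658

1.766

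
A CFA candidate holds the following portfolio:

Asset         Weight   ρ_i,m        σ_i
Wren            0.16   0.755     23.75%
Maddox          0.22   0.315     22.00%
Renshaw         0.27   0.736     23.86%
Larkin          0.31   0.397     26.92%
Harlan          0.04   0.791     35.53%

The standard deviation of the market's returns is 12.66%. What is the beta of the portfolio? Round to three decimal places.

β_Wren = 0.755 × 23.75% / 12.66% = 1.4164
β_Maddox = 0.315 × 22.00% / 12.66% = 0.5474
β_Renshaw = 0.736 × 23.86% / 12.66% = 1.3871
β_Larkin = 0.397 × 26.92% / 12.66% = 0.8442
β_Harlan = 0.791 × 35.53% / 12.66% = 2.2199
β_P = Σ w_i β_i = 0.16×1.4164 + 0.22×0.5474 + 0.27×1.3871 + 0.31×0.8442 + 0.04×2.2199 = 1.0721

1.072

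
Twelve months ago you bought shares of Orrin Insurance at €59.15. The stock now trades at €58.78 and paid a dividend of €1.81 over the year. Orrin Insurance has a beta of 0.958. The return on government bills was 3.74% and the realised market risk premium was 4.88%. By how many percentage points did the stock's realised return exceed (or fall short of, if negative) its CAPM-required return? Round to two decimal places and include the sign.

Realised HPR = (P1 + D1 − P0) / P0 = (58.78 + 1.81 − 59.15) / 59.15 = 1.44 / 59.15 = 2.4345%
CAPM required = R_f + β·MRP = 3.74% + 0.958 × 4.88% = 8.41504%
α = realised − required = 2.4345% − 8.41504% = -5.98%

-5.98%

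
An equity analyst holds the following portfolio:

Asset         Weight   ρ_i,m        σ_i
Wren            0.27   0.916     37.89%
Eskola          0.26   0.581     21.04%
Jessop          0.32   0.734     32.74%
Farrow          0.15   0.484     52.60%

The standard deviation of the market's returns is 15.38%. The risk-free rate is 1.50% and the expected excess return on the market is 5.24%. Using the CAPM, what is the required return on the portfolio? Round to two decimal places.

9.70%

β_Wren = 0.916 × 37.89% / 15.38% = 2.2566
β_Eskola = 0.581 × 21.04% / 15.38% = 0.7948
β_Jessop = 0.734 × 32.74% / 15.38% = 1.5625
β_Farrow = 0.484 × 52.60% / 15.38% = 1.6553
β_P = Σ w_i β_i = 0.27×2.2566 + 0.26×0.7948 + 0.32×1.5625 + 0.15×1.6553 = 1.5642
E(R_P) = R_f + β_P × MRP = 1.50% + 1.5642 × 5.24% = 9.70%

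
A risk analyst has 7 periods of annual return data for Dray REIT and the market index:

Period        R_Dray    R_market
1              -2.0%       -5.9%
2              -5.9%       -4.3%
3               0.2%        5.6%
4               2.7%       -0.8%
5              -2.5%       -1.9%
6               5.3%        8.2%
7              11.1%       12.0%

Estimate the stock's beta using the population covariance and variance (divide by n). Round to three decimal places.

Mean R_i = (-2.0 − 5.9 + 0.2 + 2.7 − 2.5 + 5.3 + 11.1) / 7 = 1.2714%
Mean R_m = (-5.9 − 4.3 + 5.6 − 0.8 − 1.9 + 8.2 + 12.0) / 7 = 1.8429%
Σ(R_i − R̄_i)(R_m − R̄_m) = 201.1386  ⇒  Cov = 201.1386 / 7 = 28.7341
Σ(R_m − R̄_m)² = 276.3771  ⇒  Var(R_m) = 276.3771 / 7 = 39.4824
β = Cov / Var(R_m) = 28.7341 / 39.4824 = 0.7278

0.728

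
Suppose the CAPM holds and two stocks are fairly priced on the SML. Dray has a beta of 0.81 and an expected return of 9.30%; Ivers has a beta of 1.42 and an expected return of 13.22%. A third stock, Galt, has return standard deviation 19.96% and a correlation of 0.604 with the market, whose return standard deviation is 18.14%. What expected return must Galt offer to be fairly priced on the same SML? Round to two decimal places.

MRP = (13.22% − 9.30%) / (1.42 − 0.81) = 6.4262%
R_f = 9.30% − 0.81 × 6.4262% = 4.0948%
β_Galt = ρ·σ_i/σ_m = 0.604 × 19.96 / 18.14 = 0.6646
E(R_Galt) = R_f + β × MRP = 4.0948% + 0.6646 × 6.4262% = 8.37%

8.37%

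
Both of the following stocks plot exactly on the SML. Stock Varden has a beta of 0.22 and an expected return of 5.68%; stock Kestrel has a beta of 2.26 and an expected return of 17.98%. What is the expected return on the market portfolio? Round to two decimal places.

Both satisfy E(R) = R_f + β·MRP, so the slope of the SML is
MRP = (17.98% − 5.68%) / (2.26 − 0.22) = 12.30% / 2.04 = 6.0294%
R_f = E(R_Varden) − β_Varden·MRP = 5.68% − 0.22 × 6.0294% = 4.3535%
E(R_m) = R_f + MRP = 4.3535% + 6.0294% = 10.38%

10.38%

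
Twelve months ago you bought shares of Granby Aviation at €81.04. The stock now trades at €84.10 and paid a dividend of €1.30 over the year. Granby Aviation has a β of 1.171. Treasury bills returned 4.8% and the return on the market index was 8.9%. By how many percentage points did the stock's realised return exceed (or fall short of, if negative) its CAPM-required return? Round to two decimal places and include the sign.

Realised HPR = (P1 + D1 − P0) / P0 = (84.10 + 1.30 − 81.04) / 81.04 = 4.36 / 81.04 = 5.3801%
MRP = 8.9% − 4.8% = 4.10%
CAPM required = R_f + β·MRP = 4.8% + 1.171 × 4.1% = 9.6011%
α = realised − required = 5.3801% − 9.6011% = -4.22%

-4.22%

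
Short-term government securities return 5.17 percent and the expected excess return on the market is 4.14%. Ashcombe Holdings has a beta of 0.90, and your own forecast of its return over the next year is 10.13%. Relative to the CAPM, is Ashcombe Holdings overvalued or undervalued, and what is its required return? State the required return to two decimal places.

Undervalued; required return 8.90%

Required return = R_f + β·MRP = 5.17% + 0.90 × 4.14% = 8.90%
Forecast 10.13% > required 8.90% → the stock plots above the SML → undervalued.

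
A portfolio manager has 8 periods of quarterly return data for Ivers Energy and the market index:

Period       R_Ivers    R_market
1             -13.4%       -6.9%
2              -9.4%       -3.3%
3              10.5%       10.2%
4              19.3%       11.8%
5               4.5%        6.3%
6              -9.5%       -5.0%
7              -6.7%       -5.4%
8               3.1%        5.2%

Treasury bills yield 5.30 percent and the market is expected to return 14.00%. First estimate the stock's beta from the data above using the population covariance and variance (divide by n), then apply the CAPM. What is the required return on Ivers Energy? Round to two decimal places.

Mean R_i = (-13.4 − 9.4 + 10.5 + 19.3 + 4.5 − 9.5 − 6.7 + 3.1) / 8 = -0.2000%
Mean R_m = (-6.9 − 3.3 + 10.2 + 11.8 + 6.3 − 5.0 − 5.4 + 5.2) / 8 = 1.6125%
Σ(R_i − R̄_i)(R_m − R̄_m) = 589.0500  ⇒  Cov = 589.0500 / 8 = 73.6313
Σ(R_m − R̄_m)² = 401.8688  ⇒  Var(R_m) = 401.8688 / 8 = 50.2336
β = Cov / Var(R_m) = 73.6313 / 50.2336 = 1.4658
MRP = 14.00% − 5.30% = 8.70%
E(R) = R_f + β × MRP = 5.30% + 1.4658 × 8.70% = 18.05%

18.05%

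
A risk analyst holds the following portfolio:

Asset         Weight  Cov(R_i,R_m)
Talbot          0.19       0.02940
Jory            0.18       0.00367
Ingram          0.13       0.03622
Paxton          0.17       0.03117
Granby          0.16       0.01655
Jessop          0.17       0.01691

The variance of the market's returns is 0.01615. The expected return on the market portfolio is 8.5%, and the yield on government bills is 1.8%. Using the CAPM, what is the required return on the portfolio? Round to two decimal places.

β_Talbot = 0.02940 / 0.01615 = 1.8204
β_Jory = 0.00367 / 0.01615 = 0.2272
β_Ingram = 0.03622 / 0.01615 = 2.2427
β_Paxton = 0.03117 / 0.01615 = 1.9300
β_Granby = 0.01655 / 0.01615 = 1.0248
β_Jessop = 0.01691 / 0.01615 = 1.0471
β_P = Σ w_i β_i = 0.19×1.8204 + 0.18×0.2272 + 0.13×2.2427 + 0.17×1.9300 + 0.16×1.0248 + 0.17×1.0471 = 1.3484
MRP = 8.5% − 1.8% = 6.70%
E(R_P) = R_f + β_P × MRP = 1.8% + 1.3484 × 6.7% = 10.83%

10.83%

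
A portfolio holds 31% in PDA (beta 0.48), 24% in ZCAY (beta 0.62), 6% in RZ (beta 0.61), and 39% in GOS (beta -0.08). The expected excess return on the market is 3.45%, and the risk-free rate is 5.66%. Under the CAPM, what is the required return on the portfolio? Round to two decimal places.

6.71%

β_P = Σ w_i β_i = 0.31×0.48 + 0.24×0.62 + 0.06×0.61 + 0.39×-0.08 = 0.3030
E(R_P) = R_f + β_P × MRP = 5.66% + 0.3030 × 3.45% = 6.71%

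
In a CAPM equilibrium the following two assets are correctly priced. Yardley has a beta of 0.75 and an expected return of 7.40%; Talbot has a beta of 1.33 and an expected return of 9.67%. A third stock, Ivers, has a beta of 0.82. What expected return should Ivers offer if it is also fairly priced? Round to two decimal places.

MRP (SML slope) = (9.67% − 7.40%) / (1.33 − 0.75) = 2.27% / 0.58 = 3.9138%
R_f (intercept) = 7.40% − 0.75 × 3.9138% = 4.4647%
E(R_Ivers) = R_f + β × MRP = 4.4647% + 0.82 × 3.9138% = 7.67%

7.67%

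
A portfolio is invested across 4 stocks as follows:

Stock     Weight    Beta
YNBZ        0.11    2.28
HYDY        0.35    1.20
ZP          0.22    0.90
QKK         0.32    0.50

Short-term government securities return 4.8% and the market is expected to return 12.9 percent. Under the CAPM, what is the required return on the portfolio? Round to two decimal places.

β_P = Σ w_i β_i = 0.11×2.28 + 0.35×1.20 + 0.22×0.90 + 0.32×0.50 = 1.0288
MRP = 12.9% − 4.8% = 8.10%
E(R_P) = R_f + β_P × MRP = 4.8% + 1.0288 × 8.1% = 13.13%

13.13%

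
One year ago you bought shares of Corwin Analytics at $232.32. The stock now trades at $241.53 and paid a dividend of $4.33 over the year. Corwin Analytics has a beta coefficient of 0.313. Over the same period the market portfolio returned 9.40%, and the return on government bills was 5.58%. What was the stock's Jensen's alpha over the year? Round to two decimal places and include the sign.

-0.95%

Realised HPR = (P1 + D1 − P0) / P0 = (241.53 + 4.33 − 232.32) / 232.32 = 13.54 / 232.32 = 5.8282%
MRP = 9.40% − 5.58% = 3.82%
CAPM required = R_f + β·MRP = 5.58% + 0.313 × 3.82% = 6.77566%
α = realised − required = 5.8282% − 6.77566% = -0.95%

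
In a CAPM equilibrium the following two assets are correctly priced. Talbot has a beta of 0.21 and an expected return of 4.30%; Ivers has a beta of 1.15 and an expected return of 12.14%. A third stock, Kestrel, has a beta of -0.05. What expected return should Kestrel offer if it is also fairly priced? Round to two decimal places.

2.13%

MRP (SML slope) = (12.14% − 4.30%) / (1.15 − 0.21) = 7.84% / 0.94 = 8.3404%
R_f (intercept) = 4.30% − 0.21 × 8.3404% = 2.5485%
E(R_Kestrel) = R_f + β × MRP = 2.5485% + -0.05 × 8.3404% = 2.13%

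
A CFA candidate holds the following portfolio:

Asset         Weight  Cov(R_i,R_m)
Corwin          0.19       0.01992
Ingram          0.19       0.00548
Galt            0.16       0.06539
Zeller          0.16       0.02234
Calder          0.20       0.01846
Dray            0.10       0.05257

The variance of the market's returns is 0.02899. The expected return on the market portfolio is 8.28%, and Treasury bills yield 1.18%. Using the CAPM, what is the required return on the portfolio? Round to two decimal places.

7.99%

β_Corwin = 0.01992 / 0.02899 = 0.6871
β_Ingram = 0.00548 / 0.02899 = 0.1890
β_Galt = 0.06539 / 0.02899 = 2.2556
β_Zeller = 0.02234 / 0.02899 = 0.7706
β_Calder = 0.01846 / 0.02899 = 0.6368
β_Dray = 0.05257 / 0.02899 = 1.8134
β_P = Σ w_i β_i = 0.19×0.6871 + 0.19×0.1890 + 0.16×2.2556 + 0.16×0.7706 + 0.20×0.6368 + 0.10×1.8134 = 0.9594
MRP = 8.28% − 1.18% = 7.10%
E(R_P) = R_f + β_P × MRP = 1.18% + 0.9594 × 7.10% = 7.99%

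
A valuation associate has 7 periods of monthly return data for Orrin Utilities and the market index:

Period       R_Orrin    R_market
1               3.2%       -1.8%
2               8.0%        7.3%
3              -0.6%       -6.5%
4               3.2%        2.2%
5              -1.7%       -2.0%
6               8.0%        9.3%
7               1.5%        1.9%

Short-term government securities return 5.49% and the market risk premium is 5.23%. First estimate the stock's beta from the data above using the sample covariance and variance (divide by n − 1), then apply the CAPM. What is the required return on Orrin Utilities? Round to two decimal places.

Mean R_i = (3.2 + 8.0 − 0.6 + 3.2 − 1.7 + 8.0 + 1.5) / 7 = 3.0857%
Mean R_m = (-1.8 + 7.3 − 6.5 + 2.2 − 2.0 + 9.3 + 1.9) / 7 = 1.4857%
Σ(R_i − R̄_i)(R_m − R̄_m) = 112.1386  ⇒  Cov = 112.1386 / 6 = 18.6898
Σ(R_m − R̄_m)² = 182.2686  ⇒  Var(R_m) = 182.2686 / 6 = 30.3781
β = Cov / Var(R_m) = 18.6898 / 30.3781 = 0.6152
E(R) = R_f + β × MRP = 5.49% + 0.6152 × 5.23% = 8.71%

8.71%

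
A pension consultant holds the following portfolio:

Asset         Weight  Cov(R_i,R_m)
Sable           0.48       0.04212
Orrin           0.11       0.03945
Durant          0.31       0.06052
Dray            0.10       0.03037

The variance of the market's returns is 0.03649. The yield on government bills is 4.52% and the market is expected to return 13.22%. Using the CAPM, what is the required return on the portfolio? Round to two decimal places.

β_Sable = 0.04212 / 0.03649 = 1.1543
β_Orrin = 0.03945 / 0.03649 = 1.0811
β_Durant = 0.06052 / 0.03649 = 1.6585
β_Dray = 0.03037 / 0.03649 = 0.8323
β_P = Σ w_i β_i = 0.48×1.1543 + 0.11×1.0811 + 0.31×1.6585 + 0.10×0.8323 = 1.2704
MRP = 13.22% − 4.52% = 8.70%
E(R_P) = R_f + β_P × MRP = 4.52% + 1.2704 × 8.70% = 15.57%

15.57%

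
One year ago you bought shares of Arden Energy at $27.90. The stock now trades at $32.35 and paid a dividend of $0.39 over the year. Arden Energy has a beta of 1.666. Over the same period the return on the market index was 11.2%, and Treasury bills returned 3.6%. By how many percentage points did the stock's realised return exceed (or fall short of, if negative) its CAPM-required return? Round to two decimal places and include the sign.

Realised HPR = (P1 + D1 − P0) / P0 = (32.35 + 0.39 − 27.90) / 27.90 = 4.84 / 27.90 = 17.3477%
MRP = 11.2% − 3.6% = 7.60%
CAPM required = R_f + β·MRP = 3.6% + 1.666 × 7.6% = 16.2616%
α = realised − required = 17.3477% − 16.2616% = +1.09%

+1.09%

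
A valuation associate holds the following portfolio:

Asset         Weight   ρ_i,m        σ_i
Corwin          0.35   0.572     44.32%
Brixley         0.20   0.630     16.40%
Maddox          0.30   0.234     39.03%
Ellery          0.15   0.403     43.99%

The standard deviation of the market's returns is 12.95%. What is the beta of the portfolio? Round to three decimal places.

1.262

β_Corwin = 0.572 × 44.32% / 12.95% = 1.9576
β_Brixley = 0.630 × 16.40% / 12.95% = 0.7978
β_Maddox = 0.234 × 39.03% / 12.95% = 0.7053
β_Ellery = 0.403 × 43.99% / 12.95% = 1.3690
β_P = Σ w_i β_i = 0.35×1.9576 + 0.20×0.7978 + 0.30×0.7053 + 0.15×1.3690 = 1.2617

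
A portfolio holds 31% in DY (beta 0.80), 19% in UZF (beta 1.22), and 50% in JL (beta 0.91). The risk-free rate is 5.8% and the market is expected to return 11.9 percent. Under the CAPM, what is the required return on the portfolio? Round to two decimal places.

11.50%

β_P = Σ w_i β_i = 0.31×0.80 + 0.19×1.22 + 0.50×0.91 = 0.9348
MRP = 11.9% − 5.8% = 6.10%
E(R_P) = R_f + β_P × MRP = 5.8% + 0.9348 × 6.1% = 11.50%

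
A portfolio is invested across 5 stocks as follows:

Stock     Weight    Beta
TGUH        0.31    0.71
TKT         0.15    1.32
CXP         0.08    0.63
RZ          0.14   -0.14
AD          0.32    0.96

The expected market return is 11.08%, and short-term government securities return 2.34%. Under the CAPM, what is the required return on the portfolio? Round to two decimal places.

β_P = Σ w_i β_i = 0.31×0.71 + 0.15×1.32 + 0.08×0.63 + 0.14×-0.14 + 0.32×0.96 = 0.7561
MRP = 11.08% − 2.34% = 8.74%
E(R_P) = R_f + β_P × MRP = 2.34% + 0.7561 × 8.74% = 8.95%

8.95%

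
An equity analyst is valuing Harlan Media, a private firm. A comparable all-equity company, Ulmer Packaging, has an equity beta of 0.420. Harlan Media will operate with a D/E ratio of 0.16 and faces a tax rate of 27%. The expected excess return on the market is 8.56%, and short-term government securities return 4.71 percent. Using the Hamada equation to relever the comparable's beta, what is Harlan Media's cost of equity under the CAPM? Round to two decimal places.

8.73%

β_L = β_U × [1 + (1 − t)(D/E)] = 0.420 × [1 + (1 − 0.27) × 0.16]
    = 0.420 × [1 + 0.73 × 0.16] = 0.420 × 1.1168 = 0.4691
E(R) = R_f + β_L × MRP = 4.71% + 0.4691 × 8.56% = 8.73%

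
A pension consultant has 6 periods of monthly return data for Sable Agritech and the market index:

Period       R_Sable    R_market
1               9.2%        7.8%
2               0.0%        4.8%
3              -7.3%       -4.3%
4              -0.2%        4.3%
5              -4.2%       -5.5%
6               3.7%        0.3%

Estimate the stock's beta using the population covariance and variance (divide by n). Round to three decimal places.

0.880

Mean R_i = (9.2 + 0.0 − 7.3 − 0.2 − 4.2 + 3.7) / 6 = 0.2000%
Mean R_m = (7.8 + 4.8 − 4.3 + 4.3 − 5.5 + 0.3) / 6 = 1.2333%
Σ(R_i − R̄_i)(R_m − R̄_m) = 125.0200  ⇒  Cov = 125.0200 / 6 = 20.8367
Σ(R_m − R̄_m)² = 142.0733  ⇒  Var(R_m) = 142.0733 / 6 = 23.6789
β = Cov / Var(R_m) = 20.8367 / 23.6789 = 0.8800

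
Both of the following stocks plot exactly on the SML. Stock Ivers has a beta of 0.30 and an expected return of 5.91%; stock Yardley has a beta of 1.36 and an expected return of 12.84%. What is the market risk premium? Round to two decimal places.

6.54%

Both satisfy E(R) = R_f + β·MRP, so the slope of the SML is
MRP = (12.84% − 5.91%) / (1.36 − 0.30) = 6.93% / 1.06 = 6.5377%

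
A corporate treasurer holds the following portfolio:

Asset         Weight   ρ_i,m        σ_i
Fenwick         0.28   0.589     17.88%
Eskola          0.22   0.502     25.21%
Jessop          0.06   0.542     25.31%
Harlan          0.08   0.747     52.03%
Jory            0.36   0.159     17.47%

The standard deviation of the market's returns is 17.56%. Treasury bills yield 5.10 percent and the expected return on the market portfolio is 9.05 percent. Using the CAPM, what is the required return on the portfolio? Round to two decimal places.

7.50%

β_Fenwick = 0.589 × 17.88% / 17.56% = 0.5997
β_Eskola = 0.502 × 25.21% / 17.56% = 0.7207
β_Jessop = 0.542 × 25.31% / 17.56% = 0.7812
β_Harlan = 0.747 × 52.03% / 17.56% = 2.2133
β_Jory = 0.159 × 17.47% / 17.56% = 0.1582
β_P = Σ w_i β_i = 0.28×0.5997 + 0.22×0.7207 + 0.06×0.7812 + 0.08×2.2133 + 0.36×0.1582 = 0.6074
MRP = 9.05% − 5.10% = 3.95%
E(R_P) = R_f + β_P × MRP = 5.10% + 0.6074 × 3.95% = 7.50%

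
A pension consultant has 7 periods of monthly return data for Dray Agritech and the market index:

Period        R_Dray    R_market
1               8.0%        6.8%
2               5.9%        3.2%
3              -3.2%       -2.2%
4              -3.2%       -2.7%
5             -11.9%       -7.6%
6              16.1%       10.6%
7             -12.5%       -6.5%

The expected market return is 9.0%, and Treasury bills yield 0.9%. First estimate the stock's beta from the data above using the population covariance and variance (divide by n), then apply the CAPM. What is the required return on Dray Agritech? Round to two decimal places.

13.36%

Mean R_i = (8.0 + 5.9 − 3.2 − 3.2 − 11.9 + 16.1 − 12.5) / 7 = -0.1143%
Mean R_m = (6.8 + 3.2 − 2.2 − 2.7 − 7.6 + 10.6 − 6.5) / 7 = 0.2286%
Σ(R_i − R̄_i)(R_m − R̄_m) = 431.4929  ⇒  Cov = 431.4929 / 7 = 61.6418
Σ(R_m − R̄_m)² = 280.6143  ⇒  Var(R_m) = 280.6143 / 7 = 40.0878
β = Cov / Var(R_m) = 61.6418 / 40.0878 = 1.5377
MRP = 9.0% − 0.9% = 8.10%
E(R) = R_f + β × MRP = 0.9% + 1.5377 × 8.1% = 13.36%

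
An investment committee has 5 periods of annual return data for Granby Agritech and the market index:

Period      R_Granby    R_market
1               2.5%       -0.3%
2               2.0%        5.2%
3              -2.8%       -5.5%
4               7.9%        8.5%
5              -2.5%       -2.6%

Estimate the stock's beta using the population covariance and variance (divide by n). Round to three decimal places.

0.697

Mean R_i = (2.5 + 2.0 − 2.8 + 7.9 − 2.5) / 5 = 1.4200%
Mean R_m = (-0.3 + 5.2 − 5.5 + 8.5 − 2.6) / 5 = 1.0600%
Σ(R_i − R̄_i)(R_m − R̄_m) = 91.1740  ⇒  Cov = 91.1740 / 5 = 18.2348
Σ(R_m − R̄_m)² = 130.7720  ⇒  Var(R_m) = 130.7720 / 5 = 26.1544
β = Cov / Var(R_m) = 18.2348 / 26.1544 = 0.6972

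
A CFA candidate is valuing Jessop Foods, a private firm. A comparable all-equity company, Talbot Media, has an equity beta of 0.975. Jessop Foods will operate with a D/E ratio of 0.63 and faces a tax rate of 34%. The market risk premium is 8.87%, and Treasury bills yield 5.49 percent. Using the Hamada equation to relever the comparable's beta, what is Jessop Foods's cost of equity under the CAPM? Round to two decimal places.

β_L = β_U × [1 + (1 − t)(D/E)] = 0.975 × [1 + (1 − 0.34) × 0.63]
    = 0.975 × [1 + 0.66 × 0.63] = 0.975 × 1.4158 = 1.3804
E(R) = R_f + β_L × MRP = 5.49% + 1.3804 × 8.87% = 17.73%

17.73%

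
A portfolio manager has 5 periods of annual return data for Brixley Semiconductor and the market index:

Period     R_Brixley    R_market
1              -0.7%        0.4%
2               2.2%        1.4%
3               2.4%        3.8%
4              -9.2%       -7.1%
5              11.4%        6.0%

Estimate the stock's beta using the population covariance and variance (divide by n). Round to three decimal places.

1.417

Mean R_i = (-0.7 + 2.2 + 2.4 − 9.2 + 11.4) / 5 = 1.2200%
Mean R_m = (0.4 + 1.4 + 3.8 − 7.1 + 6.0) / 5 = 0.9000%
Σ(R_i − R̄_i)(R_m − R̄_m) = 140.1500  ⇒  Cov = 140.1500 / 5 = 28.0300
Σ(R_m − R̄_m)² = 98.9200  ⇒  Var(R_m) = 98.9200 / 5 = 19.7840
β = Cov / Var(R_m) = 28.0300 / 19.7840 = 1.4168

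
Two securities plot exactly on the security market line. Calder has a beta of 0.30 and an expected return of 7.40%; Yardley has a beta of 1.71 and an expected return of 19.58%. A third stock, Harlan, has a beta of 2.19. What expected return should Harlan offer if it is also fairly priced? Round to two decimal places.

MRP (SML slope) = (19.58% − 7.40%) / (1.71 − 0.30) = 12.18% / 1.41 = 8.6383%
R_f (intercept) = 7.40% − 0.30 × 8.6383% = 4.8085%
E(R_Harlan) = R_f + β × MRP = 4.8085% + 2.19 × 8.6383% = 23.73%

23.73%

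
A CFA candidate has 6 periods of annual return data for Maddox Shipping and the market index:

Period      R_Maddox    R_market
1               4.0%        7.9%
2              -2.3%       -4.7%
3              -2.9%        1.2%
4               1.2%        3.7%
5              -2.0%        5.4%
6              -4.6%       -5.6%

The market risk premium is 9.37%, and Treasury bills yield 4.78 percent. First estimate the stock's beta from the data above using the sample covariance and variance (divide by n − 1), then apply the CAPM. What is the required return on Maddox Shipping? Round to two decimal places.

8.97%

Mean R_i = (4.0 − 2.3 − 2.9 + 1.2 − 2.0 − 4.6) / 6 = -1.1000%
Mean R_m = (7.9 − 4.7 + 1.2 + 3.7 + 5.4 − 5.6) / 6 = 1.3167%
Σ(R_i − R̄_i)(R_m − R̄_m) = 67.0200  ⇒  Cov = 67.0200 / 5 = 13.4040
Σ(R_m − R̄_m)² = 149.7483  ⇒  Var(R_m) = 149.7483 / 5 = 29.9497
β = Cov / Var(R_m) = 13.4040 / 29.9497 = 0.4476
E(R) = R_f + β × MRP = 4.78% + 0.4476 × 9.37% = 8.97%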